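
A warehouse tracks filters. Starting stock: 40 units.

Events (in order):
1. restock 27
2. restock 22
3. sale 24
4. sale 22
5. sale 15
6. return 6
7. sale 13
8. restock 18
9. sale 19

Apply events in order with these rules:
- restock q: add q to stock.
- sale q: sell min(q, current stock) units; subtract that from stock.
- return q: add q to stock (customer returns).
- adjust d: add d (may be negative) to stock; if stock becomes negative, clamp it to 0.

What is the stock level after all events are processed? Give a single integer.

Processing events:
Start: stock = 40
  Event 1 (restock 27): 40 + 27 = 67
  Event 2 (restock 22): 67 + 22 = 89
  Event 3 (sale 24): sell min(24,89)=24. stock: 89 - 24 = 65. total_sold = 24
  Event 4 (sale 22): sell min(22,65)=22. stock: 65 - 22 = 43. total_sold = 46
  Event 5 (sale 15): sell min(15,43)=15. stock: 43 - 15 = 28. total_sold = 61
  Event 6 (return 6): 28 + 6 = 34
  Event 7 (sale 13): sell min(13,34)=13. stock: 34 - 13 = 21. total_sold = 74
  Event 8 (restock 18): 21 + 18 = 39
  Event 9 (sale 19): sell min(19,39)=19. stock: 39 - 19 = 20. total_sold = 93
Final: stock = 20, total_sold = 93

Answer: 20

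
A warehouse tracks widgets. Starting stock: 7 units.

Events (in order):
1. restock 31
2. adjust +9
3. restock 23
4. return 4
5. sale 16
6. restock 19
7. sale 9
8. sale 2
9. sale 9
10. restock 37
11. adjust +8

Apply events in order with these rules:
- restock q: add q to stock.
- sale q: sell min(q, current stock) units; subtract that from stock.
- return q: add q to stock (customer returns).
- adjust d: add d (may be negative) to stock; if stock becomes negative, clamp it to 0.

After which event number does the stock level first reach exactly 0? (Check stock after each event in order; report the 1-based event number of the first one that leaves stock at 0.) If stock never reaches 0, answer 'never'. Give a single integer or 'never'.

Answer: never

Derivation:
Processing events:
Start: stock = 7
  Event 1 (restock 31): 7 + 31 = 38
  Event 2 (adjust +9): 38 + 9 = 47
  Event 3 (restock 23): 47 + 23 = 70
  Event 4 (return 4): 70 + 4 = 74
  Event 5 (sale 16): sell min(16,74)=16. stock: 74 - 16 = 58. total_sold = 16
  Event 6 (restock 19): 58 + 19 = 77
  Event 7 (sale 9): sell min(9,77)=9. stock: 77 - 9 = 68. total_sold = 25
  Event 8 (sale 2): sell min(2,68)=2. stock: 68 - 2 = 66. total_sold = 27
  Event 9 (sale 9): sell min(9,66)=9. stock: 66 - 9 = 57. total_sold = 36
  Event 10 (restock 37): 57 + 37 = 94
  Event 11 (adjust +8): 94 + 8 = 102
Final: stock = 102, total_sold = 36

Stock never reaches 0.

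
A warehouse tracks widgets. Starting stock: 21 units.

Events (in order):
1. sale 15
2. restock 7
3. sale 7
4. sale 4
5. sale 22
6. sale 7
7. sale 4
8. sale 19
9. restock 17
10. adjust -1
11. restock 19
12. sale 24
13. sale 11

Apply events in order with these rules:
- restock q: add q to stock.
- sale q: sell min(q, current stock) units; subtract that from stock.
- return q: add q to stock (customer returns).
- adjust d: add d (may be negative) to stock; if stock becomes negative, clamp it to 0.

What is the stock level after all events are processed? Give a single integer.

Answer: 0

Derivation:
Processing events:
Start: stock = 21
  Event 1 (sale 15): sell min(15,21)=15. stock: 21 - 15 = 6. total_sold = 15
  Event 2 (restock 7): 6 + 7 = 13
  Event 3 (sale 7): sell min(7,13)=7. stock: 13 - 7 = 6. total_sold = 22
  Event 4 (sale 4): sell min(4,6)=4. stock: 6 - 4 = 2. total_sold = 26
  Event 5 (sale 22): sell min(22,2)=2. stock: 2 - 2 = 0. total_sold = 28
  Event 6 (sale 7): sell min(7,0)=0. stock: 0 - 0 = 0. total_sold = 28
  Event 7 (sale 4): sell min(4,0)=0. stock: 0 - 0 = 0. total_sold = 28
  Event 8 (sale 19): sell min(19,0)=0. stock: 0 - 0 = 0. total_sold = 28
  Event 9 (restock 17): 0 + 17 = 17
  Event 10 (adjust -1): 17 + -1 = 16
  Event 11 (restock 19): 16 + 19 = 35
  Event 12 (sale 24): sell min(24,35)=24. stock: 35 - 24 = 11. total_sold = 52
  Event 13 (sale 11): sell min(11,11)=11. stock: 11 - 11 = 0. total_sold = 63
Final: stock = 0, total_sold = 63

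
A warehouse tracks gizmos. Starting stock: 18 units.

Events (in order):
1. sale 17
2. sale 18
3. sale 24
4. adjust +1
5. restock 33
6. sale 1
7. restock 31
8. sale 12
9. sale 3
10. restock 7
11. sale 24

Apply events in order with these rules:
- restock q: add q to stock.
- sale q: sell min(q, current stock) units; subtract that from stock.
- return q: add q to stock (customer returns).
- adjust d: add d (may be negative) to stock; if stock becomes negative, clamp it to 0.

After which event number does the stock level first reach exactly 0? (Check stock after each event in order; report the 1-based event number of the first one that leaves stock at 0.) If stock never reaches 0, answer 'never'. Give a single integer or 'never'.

Processing events:
Start: stock = 18
  Event 1 (sale 17): sell min(17,18)=17. stock: 18 - 17 = 1. total_sold = 17
  Event 2 (sale 18): sell min(18,1)=1. stock: 1 - 1 = 0. total_sold = 18
  Event 3 (sale 24): sell min(24,0)=0. stock: 0 - 0 = 0. total_sold = 18
  Event 4 (adjust +1): 0 + 1 = 1
  Event 5 (restock 33): 1 + 33 = 34
  Event 6 (sale 1): sell min(1,34)=1. stock: 34 - 1 = 33. total_sold = 19
  Event 7 (restock 31): 33 + 31 = 64
  Event 8 (sale 12): sell min(12,64)=12. stock: 64 - 12 = 52. total_sold = 31
  Event 9 (sale 3): sell min(3,52)=3. stock: 52 - 3 = 49. total_sold = 34
  Event 10 (restock 7): 49 + 7 = 56
  Event 11 (sale 24): sell min(24,56)=24. stock: 56 - 24 = 32. total_sold = 58
Final: stock = 32, total_sold = 58

First zero at event 2.

Answer: 2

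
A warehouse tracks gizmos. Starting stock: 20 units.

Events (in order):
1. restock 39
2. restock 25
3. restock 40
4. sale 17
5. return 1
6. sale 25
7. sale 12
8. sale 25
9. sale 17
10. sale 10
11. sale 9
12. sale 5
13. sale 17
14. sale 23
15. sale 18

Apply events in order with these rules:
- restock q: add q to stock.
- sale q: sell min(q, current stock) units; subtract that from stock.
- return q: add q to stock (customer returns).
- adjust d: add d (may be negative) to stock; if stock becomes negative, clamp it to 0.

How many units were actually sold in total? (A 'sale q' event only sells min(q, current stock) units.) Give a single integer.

Answer: 125

Derivation:
Processing events:
Start: stock = 20
  Event 1 (restock 39): 20 + 39 = 59
  Event 2 (restock 25): 59 + 25 = 84
  Event 3 (restock 40): 84 + 40 = 124
  Event 4 (sale 17): sell min(17,124)=17. stock: 124 - 17 = 107. total_sold = 17
  Event 5 (return 1): 107 + 1 = 108
  Event 6 (sale 25): sell min(25,108)=25. stock: 108 - 25 = 83. total_sold = 42
  Event 7 (sale 12): sell min(12,83)=12. stock: 83 - 12 = 71. total_sold = 54
  Event 8 (sale 25): sell min(25,71)=25. stock: 71 - 25 = 46. total_sold = 79
  Event 9 (sale 17): sell min(17,46)=17. stock: 46 - 17 = 29. total_sold = 96
  Event 10 (sale 10): sell min(10,29)=10. stock: 29 - 10 = 19. total_sold = 106
  Event 11 (sale 9): sell min(9,19)=9. stock: 19 - 9 = 10. total_sold = 115
  Event 12 (sale 5): sell min(5,10)=5. stock: 10 - 5 = 5. total_sold = 120
  Event 13 (sale 17): sell min(17,5)=5. stock: 5 - 5 = 0. total_sold = 125
  Event 14 (sale 23): sell min(23,0)=0. stock: 0 - 0 = 0. total_sold = 125
  Event 15 (sale 18): sell min(18,0)=0. stock: 0 - 0 = 0. total_sold = 125
Final: stock = 0, total_sold = 125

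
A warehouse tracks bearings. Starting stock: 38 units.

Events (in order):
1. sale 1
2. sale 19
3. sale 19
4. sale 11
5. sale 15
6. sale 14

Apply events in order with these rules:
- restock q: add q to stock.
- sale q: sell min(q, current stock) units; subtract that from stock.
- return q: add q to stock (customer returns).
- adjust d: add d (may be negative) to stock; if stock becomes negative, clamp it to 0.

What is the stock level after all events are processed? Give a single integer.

Answer: 0

Derivation:
Processing events:
Start: stock = 38
  Event 1 (sale 1): sell min(1,38)=1. stock: 38 - 1 = 37. total_sold = 1
  Event 2 (sale 19): sell min(19,37)=19. stock: 37 - 19 = 18. total_sold = 20
  Event 3 (sale 19): sell min(19,18)=18. stock: 18 - 18 = 0. total_sold = 38
  Event 4 (sale 11): sell min(11,0)=0. stock: 0 - 0 = 0. total_sold = 38
  Event 5 (sale 15): sell min(15,0)=0. stock: 0 - 0 = 0. total_sold = 38
  Event 6 (sale 14): sell min(14,0)=0. stock: 0 - 0 = 0. total_sold = 38
Final: stock = 0, total_sold = 38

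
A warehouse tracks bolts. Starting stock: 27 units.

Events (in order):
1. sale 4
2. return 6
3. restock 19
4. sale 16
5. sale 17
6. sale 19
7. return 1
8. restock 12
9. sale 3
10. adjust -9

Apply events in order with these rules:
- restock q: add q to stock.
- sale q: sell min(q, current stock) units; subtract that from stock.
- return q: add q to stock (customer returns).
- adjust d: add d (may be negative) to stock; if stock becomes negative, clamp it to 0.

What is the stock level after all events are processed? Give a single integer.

Answer: 1

Derivation:
Processing events:
Start: stock = 27
  Event 1 (sale 4): sell min(4,27)=4. stock: 27 - 4 = 23. total_sold = 4
  Event 2 (return 6): 23 + 6 = 29
  Event 3 (restock 19): 29 + 19 = 48
  Event 4 (sale 16): sell min(16,48)=16. stock: 48 - 16 = 32. total_sold = 20
  Event 5 (sale 17): sell min(17,32)=17. stock: 32 - 17 = 15. total_sold = 37
  Event 6 (sale 19): sell min(19,15)=15. stock: 15 - 15 = 0. total_sold = 52
  Event 7 (return 1): 0 + 1 = 1
  Event 8 (restock 12): 1 + 12 = 13
  Event 9 (sale 3): sell min(3,13)=3. stock: 13 - 3 = 10. total_sold = 55
  Event 10 (adjust -9): 10 + -9 = 1
Final: stock = 1, total_sold = 55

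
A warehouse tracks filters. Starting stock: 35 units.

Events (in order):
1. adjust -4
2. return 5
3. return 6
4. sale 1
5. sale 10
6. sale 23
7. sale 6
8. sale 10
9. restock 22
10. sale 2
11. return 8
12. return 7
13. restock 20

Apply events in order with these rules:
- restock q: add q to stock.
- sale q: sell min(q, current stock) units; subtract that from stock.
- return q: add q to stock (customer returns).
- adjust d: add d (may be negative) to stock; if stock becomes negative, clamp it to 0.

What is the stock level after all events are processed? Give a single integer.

Processing events:
Start: stock = 35
  Event 1 (adjust -4): 35 + -4 = 31
  Event 2 (return 5): 31 + 5 = 36
  Event 3 (return 6): 36 + 6 = 42
  Event 4 (sale 1): sell min(1,42)=1. stock: 42 - 1 = 41. total_sold = 1
  Event 5 (sale 10): sell min(10,41)=10. stock: 41 - 10 = 31. total_sold = 11
  Event 6 (sale 23): sell min(23,31)=23. stock: 31 - 23 = 8. total_sold = 34
  Event 7 (sale 6): sell min(6,8)=6. stock: 8 - 6 = 2. total_sold = 40
  Event 8 (sale 10): sell min(10,2)=2. stock: 2 - 2 = 0. total_sold = 42
  Event 9 (restock 22): 0 + 22 = 22
  Event 10 (sale 2): sell min(2,22)=2. stock: 22 - 2 = 20. total_sold = 44
  Event 11 (return 8): 20 + 8 = 28
  Event 12 (return 7): 28 + 7 = 35
  Event 13 (restock 20): 35 + 20 = 55
Final: stock = 55, total_sold = 44

Answer: 55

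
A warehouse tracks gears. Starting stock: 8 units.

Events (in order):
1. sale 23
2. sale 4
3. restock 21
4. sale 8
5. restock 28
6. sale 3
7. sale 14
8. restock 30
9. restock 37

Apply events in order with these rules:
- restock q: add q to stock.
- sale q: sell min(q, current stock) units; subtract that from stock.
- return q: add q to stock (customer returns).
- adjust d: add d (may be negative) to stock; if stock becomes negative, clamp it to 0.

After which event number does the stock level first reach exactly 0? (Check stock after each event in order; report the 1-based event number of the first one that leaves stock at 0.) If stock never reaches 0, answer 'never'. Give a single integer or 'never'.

Answer: 1

Derivation:
Processing events:
Start: stock = 8
  Event 1 (sale 23): sell min(23,8)=8. stock: 8 - 8 = 0. total_sold = 8
  Event 2 (sale 4): sell min(4,0)=0. stock: 0 - 0 = 0. total_sold = 8
  Event 3 (restock 21): 0 + 21 = 21
  Event 4 (sale 8): sell min(8,21)=8. stock: 21 - 8 = 13. total_sold = 16
  Event 5 (restock 28): 13 + 28 = 41
  Event 6 (sale 3): sell min(3,41)=3. stock: 41 - 3 = 38. total_sold = 19
  Event 7 (sale 14): sell min(14,38)=14. stock: 38 - 14 = 24. total_sold = 33
  Event 8 (restock 30): 24 + 30 = 54
  Event 9 (restock 37): 54 + 37 = 91
Final: stock = 91, total_sold = 33

First zero at event 1.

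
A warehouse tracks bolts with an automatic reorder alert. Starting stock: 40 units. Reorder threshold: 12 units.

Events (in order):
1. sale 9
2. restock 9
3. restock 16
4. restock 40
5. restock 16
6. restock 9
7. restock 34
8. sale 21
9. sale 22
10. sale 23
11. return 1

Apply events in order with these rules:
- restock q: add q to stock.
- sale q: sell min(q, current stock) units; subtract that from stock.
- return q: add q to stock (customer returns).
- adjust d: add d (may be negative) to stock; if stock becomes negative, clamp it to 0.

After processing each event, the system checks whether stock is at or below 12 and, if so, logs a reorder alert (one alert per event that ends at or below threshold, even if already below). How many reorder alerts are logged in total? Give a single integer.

Answer: 0

Derivation:
Processing events:
Start: stock = 40
  Event 1 (sale 9): sell min(9,40)=9. stock: 40 - 9 = 31. total_sold = 9
  Event 2 (restock 9): 31 + 9 = 40
  Event 3 (restock 16): 40 + 16 = 56
  Event 4 (restock 40): 56 + 40 = 96
  Event 5 (restock 16): 96 + 16 = 112
  Event 6 (restock 9): 112 + 9 = 121
  Event 7 (restock 34): 121 + 34 = 155
  Event 8 (sale 21): sell min(21,155)=21. stock: 155 - 21 = 134. total_sold = 30
  Event 9 (sale 22): sell min(22,134)=22. stock: 134 - 22 = 112. total_sold = 52
  Event 10 (sale 23): sell min(23,112)=23. stock: 112 - 23 = 89. total_sold = 75
  Event 11 (return 1): 89 + 1 = 90
Final: stock = 90, total_sold = 75

Checking against threshold 12:
  After event 1: stock=31 > 12
  After event 2: stock=40 > 12
  After event 3: stock=56 > 12
  After event 4: stock=96 > 12
  After event 5: stock=112 > 12
  After event 6: stock=121 > 12
  After event 7: stock=155 > 12
  After event 8: stock=134 > 12
  After event 9: stock=112 > 12
  After event 10: stock=89 > 12
  After event 11: stock=90 > 12
Alert events: []. Count = 0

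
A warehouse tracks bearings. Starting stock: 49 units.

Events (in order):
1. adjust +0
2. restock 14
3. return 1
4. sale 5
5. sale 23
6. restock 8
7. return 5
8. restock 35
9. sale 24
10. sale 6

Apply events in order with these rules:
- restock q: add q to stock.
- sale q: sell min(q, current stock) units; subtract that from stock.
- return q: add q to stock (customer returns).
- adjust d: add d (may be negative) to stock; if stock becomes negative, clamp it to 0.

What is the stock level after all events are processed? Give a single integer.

Processing events:
Start: stock = 49
  Event 1 (adjust +0): 49 + 0 = 49
  Event 2 (restock 14): 49 + 14 = 63
  Event 3 (return 1): 63 + 1 = 64
  Event 4 (sale 5): sell min(5,64)=5. stock: 64 - 5 = 59. total_sold = 5
  Event 5 (sale 23): sell min(23,59)=23. stock: 59 - 23 = 36. total_sold = 28
  Event 6 (restock 8): 36 + 8 = 44
  Event 7 (return 5): 44 + 5 = 49
  Event 8 (restock 35): 49 + 35 = 84
  Event 9 (sale 24): sell min(24,84)=24. stock: 84 - 24 = 60. total_sold = 52
  Event 10 (sale 6): sell min(6,60)=6. stock: 60 - 6 = 54. total_sold = 58
Final: stock = 54, total_sold = 58

Answer: 54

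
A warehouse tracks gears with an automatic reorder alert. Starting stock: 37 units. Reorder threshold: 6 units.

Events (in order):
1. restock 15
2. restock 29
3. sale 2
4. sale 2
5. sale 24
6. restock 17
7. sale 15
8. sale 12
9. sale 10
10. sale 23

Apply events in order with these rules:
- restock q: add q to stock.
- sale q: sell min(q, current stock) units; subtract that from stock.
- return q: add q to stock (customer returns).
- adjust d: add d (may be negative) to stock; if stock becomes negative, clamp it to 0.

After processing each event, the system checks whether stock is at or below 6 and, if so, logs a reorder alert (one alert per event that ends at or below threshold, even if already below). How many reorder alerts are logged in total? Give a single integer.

Answer: 0

Derivation:
Processing events:
Start: stock = 37
  Event 1 (restock 15): 37 + 15 = 52
  Event 2 (restock 29): 52 + 29 = 81
  Event 3 (sale 2): sell min(2,81)=2. stock: 81 - 2 = 79. total_sold = 2
  Event 4 (sale 2): sell min(2,79)=2. stock: 79 - 2 = 77. total_sold = 4
  Event 5 (sale 24): sell min(24,77)=24. stock: 77 - 24 = 53. total_sold = 28
  Event 6 (restock 17): 53 + 17 = 70
  Event 7 (sale 15): sell min(15,70)=15. stock: 70 - 15 = 55. total_sold = 43
  Event 8 (sale 12): sell min(12,55)=12. stock: 55 - 12 = 43. total_sold = 55
  Event 9 (sale 10): sell min(10,43)=10. stock: 43 - 10 = 33. total_sold = 65
  Event 10 (sale 23): sell min(23,33)=23. stock: 33 - 23 = 10. total_sold = 88
Final: stock = 10, total_sold = 88

Checking against threshold 6:
  After event 1: stock=52 > 6
  After event 2: stock=81 > 6
  After event 3: stock=79 > 6
  After event 4: stock=77 > 6
  After event 5: stock=53 > 6
  After event 6: stock=70 > 6
  After event 7: stock=55 > 6
  After event 8: stock=43 > 6
  After event 9: stock=33 > 6
  After event 10: stock=10 > 6
Alert events: []. Count = 0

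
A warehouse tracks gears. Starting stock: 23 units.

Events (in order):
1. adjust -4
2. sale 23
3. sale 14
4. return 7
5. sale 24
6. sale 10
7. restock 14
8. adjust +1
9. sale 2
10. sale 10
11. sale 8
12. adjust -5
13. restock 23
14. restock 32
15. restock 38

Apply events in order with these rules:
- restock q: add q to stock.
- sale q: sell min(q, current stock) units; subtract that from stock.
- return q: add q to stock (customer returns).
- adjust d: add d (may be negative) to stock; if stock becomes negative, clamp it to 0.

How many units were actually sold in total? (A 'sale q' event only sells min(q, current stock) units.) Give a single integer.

Processing events:
Start: stock = 23
  Event 1 (adjust -4): 23 + -4 = 19
  Event 2 (sale 23): sell min(23,19)=19. stock: 19 - 19 = 0. total_sold = 19
  Event 3 (sale 14): sell min(14,0)=0. stock: 0 - 0 = 0. total_sold = 19
  Event 4 (return 7): 0 + 7 = 7
  Event 5 (sale 24): sell min(24,7)=7. stock: 7 - 7 = 0. total_sold = 26
  Event 6 (sale 10): sell min(10,0)=0. stock: 0 - 0 = 0. total_sold = 26
  Event 7 (restock 14): 0 + 14 = 14
  Event 8 (adjust +1): 14 + 1 = 15
  Event 9 (sale 2): sell min(2,15)=2. stock: 15 - 2 = 13. total_sold = 28
  Event 10 (sale 10): sell min(10,13)=10. stock: 13 - 10 = 3. total_sold = 38
  Event 11 (sale 8): sell min(8,3)=3. stock: 3 - 3 = 0. total_sold = 41
  Event 12 (adjust -5): 0 + -5 = 0 (clamped to 0)
  Event 13 (restock 23): 0 + 23 = 23
  Event 14 (restock 32): 23 + 32 = 55
  Event 15 (restock 38): 55 + 38 = 93
Final: stock = 93, total_sold = 41

Answer: 41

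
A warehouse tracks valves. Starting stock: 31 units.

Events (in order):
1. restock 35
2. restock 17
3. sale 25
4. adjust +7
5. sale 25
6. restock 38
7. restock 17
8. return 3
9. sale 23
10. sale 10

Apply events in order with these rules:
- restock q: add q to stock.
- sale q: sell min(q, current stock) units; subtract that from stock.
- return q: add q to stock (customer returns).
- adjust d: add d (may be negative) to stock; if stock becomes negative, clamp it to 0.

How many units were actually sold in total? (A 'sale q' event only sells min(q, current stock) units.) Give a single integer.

Processing events:
Start: stock = 31
  Event 1 (restock 35): 31 + 35 = 66
  Event 2 (restock 17): 66 + 17 = 83
  Event 3 (sale 25): sell min(25,83)=25. stock: 83 - 25 = 58. total_sold = 25
  Event 4 (adjust +7): 58 + 7 = 65
  Event 5 (sale 25): sell min(25,65)=25. stock: 65 - 25 = 40. total_sold = 50
  Event 6 (restock 38): 40 + 38 = 78
  Event 7 (restock 17): 78 + 17 = 95
  Event 8 (return 3): 95 + 3 = 98
  Event 9 (sale 23): sell min(23,98)=23. stock: 98 - 23 = 75. total_sold = 73
  Event 10 (sale 10): sell min(10,75)=10. stock: 75 - 10 = 65. total_sold = 83
Final: stock = 65, total_sold = 83

Answer: 83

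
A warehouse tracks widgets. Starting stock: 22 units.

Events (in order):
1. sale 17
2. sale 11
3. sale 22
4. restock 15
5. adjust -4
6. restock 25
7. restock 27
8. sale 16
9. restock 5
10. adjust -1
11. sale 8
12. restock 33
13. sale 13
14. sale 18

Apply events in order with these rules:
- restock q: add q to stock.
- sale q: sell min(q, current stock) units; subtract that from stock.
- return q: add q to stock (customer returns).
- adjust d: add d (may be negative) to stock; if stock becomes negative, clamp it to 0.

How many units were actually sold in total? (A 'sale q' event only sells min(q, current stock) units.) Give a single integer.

Answer: 77

Derivation:
Processing events:
Start: stock = 22
  Event 1 (sale 17): sell min(17,22)=17. stock: 22 - 17 = 5. total_sold = 17
  Event 2 (sale 11): sell min(11,5)=5. stock: 5 - 5 = 0. total_sold = 22
  Event 3 (sale 22): sell min(22,0)=0. stock: 0 - 0 = 0. total_sold = 22
  Event 4 (restock 15): 0 + 15 = 15
  Event 5 (adjust -4): 15 + -4 = 11
  Event 6 (restock 25): 11 + 25 = 36
  Event 7 (restock 27): 36 + 27 = 63
  Event 8 (sale 16): sell min(16,63)=16. stock: 63 - 16 = 47. total_sold = 38
  Event 9 (restock 5): 47 + 5 = 52
  Event 10 (adjust -1): 52 + -1 = 51
  Event 11 (sale 8): sell min(8,51)=8. stock: 51 - 8 = 43. total_sold = 46
  Event 12 (restock 33): 43 + 33 = 76
  Event 13 (sale 13): sell min(13,76)=13. stock: 76 - 13 = 63. total_sold = 59
  Event 14 (sale 18): sell min(18,63)=18. stock: 63 - 18 = 45. total_sold = 77
Final: stock = 45, total_sold = 77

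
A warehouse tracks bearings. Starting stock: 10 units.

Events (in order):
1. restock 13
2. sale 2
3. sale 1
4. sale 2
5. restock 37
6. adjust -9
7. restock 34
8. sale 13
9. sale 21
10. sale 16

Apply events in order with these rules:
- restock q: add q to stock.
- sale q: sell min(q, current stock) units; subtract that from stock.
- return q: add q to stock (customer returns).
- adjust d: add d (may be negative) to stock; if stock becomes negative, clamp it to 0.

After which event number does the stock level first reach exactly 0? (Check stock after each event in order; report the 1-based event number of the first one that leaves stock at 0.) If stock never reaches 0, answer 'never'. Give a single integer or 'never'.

Processing events:
Start: stock = 10
  Event 1 (restock 13): 10 + 13 = 23
  Event 2 (sale 2): sell min(2,23)=2. stock: 23 - 2 = 21. total_sold = 2
  Event 3 (sale 1): sell min(1,21)=1. stock: 21 - 1 = 20. total_sold = 3
  Event 4 (sale 2): sell min(2,20)=2. stock: 20 - 2 = 18. total_sold = 5
  Event 5 (restock 37): 18 + 37 = 55
  Event 6 (adjust -9): 55 + -9 = 46
  Event 7 (restock 34): 46 + 34 = 80
  Event 8 (sale 13): sell min(13,80)=13. stock: 80 - 13 = 67. total_sold = 18
  Event 9 (sale 21): sell min(21,67)=21. stock: 67 - 21 = 46. total_sold = 39
  Event 10 (sale 16): sell min(16,46)=16. stock: 46 - 16 = 30. total_sold = 55
Final: stock = 30, total_sold = 55

Stock never reaches 0.

Answer: never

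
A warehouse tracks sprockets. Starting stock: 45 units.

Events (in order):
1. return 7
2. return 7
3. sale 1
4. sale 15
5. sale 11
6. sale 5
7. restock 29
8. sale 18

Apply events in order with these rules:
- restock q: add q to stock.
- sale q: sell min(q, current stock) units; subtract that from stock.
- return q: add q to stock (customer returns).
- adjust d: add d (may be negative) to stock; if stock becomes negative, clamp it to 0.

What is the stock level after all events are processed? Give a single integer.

Processing events:
Start: stock = 45
  Event 1 (return 7): 45 + 7 = 52
  Event 2 (return 7): 52 + 7 = 59
  Event 3 (sale 1): sell min(1,59)=1. stock: 59 - 1 = 58. total_sold = 1
  Event 4 (sale 15): sell min(15,58)=15. stock: 58 - 15 = 43. total_sold = 16
  Event 5 (sale 11): sell min(11,43)=11. stock: 43 - 11 = 32. total_sold = 27
  Event 6 (sale 5): sell min(5,32)=5. stock: 32 - 5 = 27. total_sold = 32
  Event 7 (restock 29): 27 + 29 = 56
  Event 8 (sale 18): sell min(18,56)=18. stock: 56 - 18 = 38. total_sold = 50
Final: stock = 38, total_sold = 50

Answer: 38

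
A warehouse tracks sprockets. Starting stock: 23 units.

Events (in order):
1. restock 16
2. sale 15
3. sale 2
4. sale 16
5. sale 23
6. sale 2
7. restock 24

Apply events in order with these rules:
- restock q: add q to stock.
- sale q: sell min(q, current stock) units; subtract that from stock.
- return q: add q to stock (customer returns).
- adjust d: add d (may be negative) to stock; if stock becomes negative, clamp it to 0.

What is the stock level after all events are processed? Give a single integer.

Answer: 24

Derivation:
Processing events:
Start: stock = 23
  Event 1 (restock 16): 23 + 16 = 39
  Event 2 (sale 15): sell min(15,39)=15. stock: 39 - 15 = 24. total_sold = 15
  Event 3 (sale 2): sell min(2,24)=2. stock: 24 - 2 = 22. total_sold = 17
  Event 4 (sale 16): sell min(16,22)=16. stock: 22 - 16 = 6. total_sold = 33
  Event 5 (sale 23): sell min(23,6)=6. stock: 6 - 6 = 0. total_sold = 39
  Event 6 (sale 2): sell min(2,0)=0. stock: 0 - 0 = 0. total_sold = 39
  Event 7 (restock 24): 0 + 24 = 24
Final: stock = 24, total_sold = 39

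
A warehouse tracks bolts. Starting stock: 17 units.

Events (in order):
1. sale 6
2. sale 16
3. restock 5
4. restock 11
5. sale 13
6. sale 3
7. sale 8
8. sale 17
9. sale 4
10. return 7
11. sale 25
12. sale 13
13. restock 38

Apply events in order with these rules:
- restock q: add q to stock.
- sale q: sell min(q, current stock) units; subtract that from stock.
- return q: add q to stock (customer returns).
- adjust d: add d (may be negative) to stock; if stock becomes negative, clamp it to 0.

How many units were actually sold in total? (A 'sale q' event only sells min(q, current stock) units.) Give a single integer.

Processing events:
Start: stock = 17
  Event 1 (sale 6): sell min(6,17)=6. stock: 17 - 6 = 11. total_sold = 6
  Event 2 (sale 16): sell min(16,11)=11. stock: 11 - 11 = 0. total_sold = 17
  Event 3 (restock 5): 0 + 5 = 5
  Event 4 (restock 11): 5 + 11 = 16
  Event 5 (sale 13): sell min(13,16)=13. stock: 16 - 13 = 3. total_sold = 30
  Event 6 (sale 3): sell min(3,3)=3. stock: 3 - 3 = 0. total_sold = 33
  Event 7 (sale 8): sell min(8,0)=0. stock: 0 - 0 = 0. total_sold = 33
  Event 8 (sale 17): sell min(17,0)=0. stock: 0 - 0 = 0. total_sold = 33
  Event 9 (sale 4): sell min(4,0)=0. stock: 0 - 0 = 0. total_sold = 33
  Event 10 (return 7): 0 + 7 = 7
  Event 11 (sale 25): sell min(25,7)=7. stock: 7 - 7 = 0. total_sold = 40
  Event 12 (sale 13): sell min(13,0)=0. stock: 0 - 0 = 0. total_sold = 40
  Event 13 (restock 38): 0 + 38 = 38
Final: stock = 38, total_sold = 40

Answer: 40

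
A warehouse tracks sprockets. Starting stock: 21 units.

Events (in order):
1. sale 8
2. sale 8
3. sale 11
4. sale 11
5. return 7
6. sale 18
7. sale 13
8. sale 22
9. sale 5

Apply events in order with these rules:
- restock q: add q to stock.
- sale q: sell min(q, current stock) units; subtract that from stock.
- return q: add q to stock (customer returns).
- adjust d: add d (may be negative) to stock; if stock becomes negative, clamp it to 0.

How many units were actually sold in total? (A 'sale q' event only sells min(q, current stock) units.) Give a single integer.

Answer: 28

Derivation:
Processing events:
Start: stock = 21
  Event 1 (sale 8): sell min(8,21)=8. stock: 21 - 8 = 13. total_sold = 8
  Event 2 (sale 8): sell min(8,13)=8. stock: 13 - 8 = 5. total_sold = 16
  Event 3 (sale 11): sell min(11,5)=5. stock: 5 - 5 = 0. total_sold = 21
  Event 4 (sale 11): sell min(11,0)=0. stock: 0 - 0 = 0. total_sold = 21
  Event 5 (return 7): 0 + 7 = 7
  Event 6 (sale 18): sell min(18,7)=7. stock: 7 - 7 = 0. total_sold = 28
  Event 7 (sale 13): sell min(13,0)=0. stock: 0 - 0 = 0. total_sold = 28
  Event 8 (sale 22): sell min(22,0)=0. stock: 0 - 0 = 0. total_sold = 28
  Event 9 (sale 5): sell min(5,0)=0. stock: 0 - 0 = 0. total_sold = 28
Final: stock = 0, total_sold = 28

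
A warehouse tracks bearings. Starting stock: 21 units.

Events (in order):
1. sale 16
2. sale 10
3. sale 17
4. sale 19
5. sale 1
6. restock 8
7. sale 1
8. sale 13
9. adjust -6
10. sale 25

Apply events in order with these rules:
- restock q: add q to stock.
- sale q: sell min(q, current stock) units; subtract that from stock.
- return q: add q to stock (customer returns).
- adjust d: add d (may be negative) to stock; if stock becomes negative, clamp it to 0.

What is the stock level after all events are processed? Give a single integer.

Answer: 0

Derivation:
Processing events:
Start: stock = 21
  Event 1 (sale 16): sell min(16,21)=16. stock: 21 - 16 = 5. total_sold = 16
  Event 2 (sale 10): sell min(10,5)=5. stock: 5 - 5 = 0. total_sold = 21
  Event 3 (sale 17): sell min(17,0)=0. stock: 0 - 0 = 0. total_sold = 21
  Event 4 (sale 19): sell min(19,0)=0. stock: 0 - 0 = 0. total_sold = 21
  Event 5 (sale 1): sell min(1,0)=0. stock: 0 - 0 = 0. total_sold = 21
  Event 6 (restock 8): 0 + 8 = 8
  Event 7 (sale 1): sell min(1,8)=1. stock: 8 - 1 = 7. total_sold = 22
  Event 8 (sale 13): sell min(13,7)=7. stock: 7 - 7 = 0. total_sold = 29
  Event 9 (adjust -6): 0 + -6 = 0 (clamped to 0)
  Event 10 (sale 25): sell min(25,0)=0. stock: 0 - 0 = 0. total_sold = 29
Final: stock = 0, total_sold = 29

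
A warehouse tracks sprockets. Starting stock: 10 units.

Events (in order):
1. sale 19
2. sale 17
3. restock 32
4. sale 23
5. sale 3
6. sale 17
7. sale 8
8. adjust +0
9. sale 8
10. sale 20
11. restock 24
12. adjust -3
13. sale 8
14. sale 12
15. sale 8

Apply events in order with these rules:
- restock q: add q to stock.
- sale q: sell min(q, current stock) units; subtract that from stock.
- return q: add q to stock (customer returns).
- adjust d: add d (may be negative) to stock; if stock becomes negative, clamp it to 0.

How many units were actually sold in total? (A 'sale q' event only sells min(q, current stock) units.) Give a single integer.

Processing events:
Start: stock = 10
  Event 1 (sale 19): sell min(19,10)=10. stock: 10 - 10 = 0. total_sold = 10
  Event 2 (sale 17): sell min(17,0)=0. stock: 0 - 0 = 0. total_sold = 10
  Event 3 (restock 32): 0 + 32 = 32
  Event 4 (sale 23): sell min(23,32)=23. stock: 32 - 23 = 9. total_sold = 33
  Event 5 (sale 3): sell min(3,9)=3. stock: 9 - 3 = 6. total_sold = 36
  Event 6 (sale 17): sell min(17,6)=6. stock: 6 - 6 = 0. total_sold = 42
  Event 7 (sale 8): sell min(8,0)=0. stock: 0 - 0 = 0. total_sold = 42
  Event 8 (adjust +0): 0 + 0 = 0
  Event 9 (sale 8): sell min(8,0)=0. stock: 0 - 0 = 0. total_sold = 42
  Event 10 (sale 20): sell min(20,0)=0. stock: 0 - 0 = 0. total_sold = 42
  Event 11 (restock 24): 0 + 24 = 24
  Event 12 (adjust -3): 24 + -3 = 21
  Event 13 (sale 8): sell min(8,21)=8. stock: 21 - 8 = 13. total_sold = 50
  Event 14 (sale 12): sell min(12,13)=12. stock: 13 - 12 = 1. total_sold = 62
  Event 15 (sale 8): sell min(8,1)=1. stock: 1 - 1 = 0. total_sold = 63
Final: stock = 0, total_sold = 63

Answer: 63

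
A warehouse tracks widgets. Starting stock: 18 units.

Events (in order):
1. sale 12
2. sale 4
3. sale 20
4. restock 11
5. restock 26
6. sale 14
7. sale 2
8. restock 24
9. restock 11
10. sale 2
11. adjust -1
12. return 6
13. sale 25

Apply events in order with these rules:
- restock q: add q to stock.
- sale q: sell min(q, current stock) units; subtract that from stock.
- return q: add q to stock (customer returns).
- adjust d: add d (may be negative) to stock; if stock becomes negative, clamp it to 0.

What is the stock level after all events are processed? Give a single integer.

Answer: 34

Derivation:
Processing events:
Start: stock = 18
  Event 1 (sale 12): sell min(12,18)=12. stock: 18 - 12 = 6. total_sold = 12
  Event 2 (sale 4): sell min(4,6)=4. stock: 6 - 4 = 2. total_sold = 16
  Event 3 (sale 20): sell min(20,2)=2. stock: 2 - 2 = 0. total_sold = 18
  Event 4 (restock 11): 0 + 11 = 11
  Event 5 (restock 26): 11 + 26 = 37
  Event 6 (sale 14): sell min(14,37)=14. stock: 37 - 14 = 23. total_sold = 32
  Event 7 (sale 2): sell min(2,23)=2. stock: 23 - 2 = 21. total_sold = 34
  Event 8 (restock 24): 21 + 24 = 45
  Event 9 (restock 11): 45 + 11 = 56
  Event 10 (sale 2): sell min(2,56)=2. stock: 56 - 2 = 54. total_sold = 36
  Event 11 (adjust -1): 54 + -1 = 53
  Event 12 (return 6): 53 + 6 = 59
  Event 13 (sale 25): sell min(25,59)=25. stock: 59 - 25 = 34. total_sold = 61
Final: stock = 34, total_sold = 61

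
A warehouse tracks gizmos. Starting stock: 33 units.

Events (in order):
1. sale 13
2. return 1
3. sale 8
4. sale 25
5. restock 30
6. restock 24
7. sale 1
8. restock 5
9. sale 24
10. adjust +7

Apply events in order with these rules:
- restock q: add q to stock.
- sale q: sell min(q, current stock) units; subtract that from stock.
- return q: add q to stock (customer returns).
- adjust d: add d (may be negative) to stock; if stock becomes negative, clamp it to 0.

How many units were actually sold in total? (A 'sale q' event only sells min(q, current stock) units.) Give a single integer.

Answer: 59

Derivation:
Processing events:
Start: stock = 33
  Event 1 (sale 13): sell min(13,33)=13. stock: 33 - 13 = 20. total_sold = 13
  Event 2 (return 1): 20 + 1 = 21
  Event 3 (sale 8): sell min(8,21)=8. stock: 21 - 8 = 13. total_sold = 21
  Event 4 (sale 25): sell min(25,13)=13. stock: 13 - 13 = 0. total_sold = 34
  Event 5 (restock 30): 0 + 30 = 30
  Event 6 (restock 24): 30 + 24 = 54
  Event 7 (sale 1): sell min(1,54)=1. stock: 54 - 1 = 53. total_sold = 35
  Event 8 (restock 5): 53 + 5 = 58
  Event 9 (sale 24): sell min(24,58)=24. stock: 58 - 24 = 34. total_sold = 59
  Event 10 (adjust +7): 34 + 7 = 41
Final: stock = 41, total_sold = 59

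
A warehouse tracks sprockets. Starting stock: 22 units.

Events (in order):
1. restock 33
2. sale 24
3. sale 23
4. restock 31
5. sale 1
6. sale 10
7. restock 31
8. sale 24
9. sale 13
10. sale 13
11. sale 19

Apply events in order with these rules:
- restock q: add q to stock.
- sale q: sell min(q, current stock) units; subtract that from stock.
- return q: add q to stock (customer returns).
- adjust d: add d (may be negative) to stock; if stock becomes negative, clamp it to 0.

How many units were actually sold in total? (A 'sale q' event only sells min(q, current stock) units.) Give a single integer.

Processing events:
Start: stock = 22
  Event 1 (restock 33): 22 + 33 = 55
  Event 2 (sale 24): sell min(24,55)=24. stock: 55 - 24 = 31. total_sold = 24
  Event 3 (sale 23): sell min(23,31)=23. stock: 31 - 23 = 8. total_sold = 47
  Event 4 (restock 31): 8 + 31 = 39
  Event 5 (sale 1): sell min(1,39)=1. stock: 39 - 1 = 38. total_sold = 48
  Event 6 (sale 10): sell min(10,38)=10. stock: 38 - 10 = 28. total_sold = 58
  Event 7 (restock 31): 28 + 31 = 59
  Event 8 (sale 24): sell min(24,59)=24. stock: 59 - 24 = 35. total_sold = 82
  Event 9 (sale 13): sell min(13,35)=13. stock: 35 - 13 = 22. total_sold = 95
  Event 10 (sale 13): sell min(13,22)=13. stock: 22 - 13 = 9. total_sold = 108
  Event 11 (sale 19): sell min(19,9)=9. stock: 9 - 9 = 0. total_sold = 117
Final: stock = 0, total_sold = 117

Answer: 117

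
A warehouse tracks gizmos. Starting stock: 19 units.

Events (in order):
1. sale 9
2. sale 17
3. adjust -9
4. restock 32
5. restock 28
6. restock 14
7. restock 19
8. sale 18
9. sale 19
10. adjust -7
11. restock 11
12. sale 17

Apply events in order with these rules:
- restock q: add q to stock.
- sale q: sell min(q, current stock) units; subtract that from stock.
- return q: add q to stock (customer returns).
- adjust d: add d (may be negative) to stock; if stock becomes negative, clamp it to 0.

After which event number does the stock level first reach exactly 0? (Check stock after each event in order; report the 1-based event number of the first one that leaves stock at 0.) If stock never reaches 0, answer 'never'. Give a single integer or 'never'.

Processing events:
Start: stock = 19
  Event 1 (sale 9): sell min(9,19)=9. stock: 19 - 9 = 10. total_sold = 9
  Event 2 (sale 17): sell min(17,10)=10. stock: 10 - 10 = 0. total_sold = 19
  Event 3 (adjust -9): 0 + -9 = 0 (clamped to 0)
  Event 4 (restock 32): 0 + 32 = 32
  Event 5 (restock 28): 32 + 28 = 60
  Event 6 (restock 14): 60 + 14 = 74
  Event 7 (restock 19): 74 + 19 = 93
  Event 8 (sale 18): sell min(18,93)=18. stock: 93 - 18 = 75. total_sold = 37
  Event 9 (sale 19): sell min(19,75)=19. stock: 75 - 19 = 56. total_sold = 56
  Event 10 (adjust -7): 56 + -7 = 49
  Event 11 (restock 11): 49 + 11 = 60
  Event 12 (sale 17): sell min(17,60)=17. stock: 60 - 17 = 43. total_sold = 73
Final: stock = 43, total_sold = 73

First zero at event 2.

Answer: 2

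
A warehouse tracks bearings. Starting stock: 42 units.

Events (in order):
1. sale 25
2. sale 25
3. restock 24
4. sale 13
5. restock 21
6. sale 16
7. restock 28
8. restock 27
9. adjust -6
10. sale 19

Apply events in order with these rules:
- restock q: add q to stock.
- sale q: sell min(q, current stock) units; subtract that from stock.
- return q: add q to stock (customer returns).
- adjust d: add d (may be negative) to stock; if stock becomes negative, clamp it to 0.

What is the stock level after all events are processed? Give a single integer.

Processing events:
Start: stock = 42
  Event 1 (sale 25): sell min(25,42)=25. stock: 42 - 25 = 17. total_sold = 25
  Event 2 (sale 25): sell min(25,17)=17. stock: 17 - 17 = 0. total_sold = 42
  Event 3 (restock 24): 0 + 24 = 24
  Event 4 (sale 13): sell min(13,24)=13. stock: 24 - 13 = 11. total_sold = 55
  Event 5 (restock 21): 11 + 21 = 32
  Event 6 (sale 16): sell min(16,32)=16. stock: 32 - 16 = 16. total_sold = 71
  Event 7 (restock 28): 16 + 28 = 44
  Event 8 (restock 27): 44 + 27 = 71
  Event 9 (adjust -6): 71 + -6 = 65
  Event 10 (sale 19): sell min(19,65)=19. stock: 65 - 19 = 46. total_sold = 90
Final: stock = 46, total_sold = 90

Answer: 46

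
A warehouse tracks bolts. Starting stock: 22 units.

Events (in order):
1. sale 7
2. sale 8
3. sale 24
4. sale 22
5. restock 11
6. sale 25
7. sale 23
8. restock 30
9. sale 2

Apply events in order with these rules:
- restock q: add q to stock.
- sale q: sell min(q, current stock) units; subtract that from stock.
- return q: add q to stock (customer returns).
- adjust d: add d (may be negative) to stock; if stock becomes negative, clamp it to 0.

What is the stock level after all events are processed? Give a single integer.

Answer: 28

Derivation:
Processing events:
Start: stock = 22
  Event 1 (sale 7): sell min(7,22)=7. stock: 22 - 7 = 15. total_sold = 7
  Event 2 (sale 8): sell min(8,15)=8. stock: 15 - 8 = 7. total_sold = 15
  Event 3 (sale 24): sell min(24,7)=7. stock: 7 - 7 = 0. total_sold = 22
  Event 4 (sale 22): sell min(22,0)=0. stock: 0 - 0 = 0. total_sold = 22
  Event 5 (restock 11): 0 + 11 = 11
  Event 6 (sale 25): sell min(25,11)=11. stock: 11 - 11 = 0. total_sold = 33
  Event 7 (sale 23): sell min(23,0)=0. stock: 0 - 0 = 0. total_sold = 33
  Event 8 (restock 30): 0 + 30 = 30
  Event 9 (sale 2): sell min(2,30)=2. stock: 30 - 2 = 28. total_sold = 35
Final: stock = 28, total_sold = 35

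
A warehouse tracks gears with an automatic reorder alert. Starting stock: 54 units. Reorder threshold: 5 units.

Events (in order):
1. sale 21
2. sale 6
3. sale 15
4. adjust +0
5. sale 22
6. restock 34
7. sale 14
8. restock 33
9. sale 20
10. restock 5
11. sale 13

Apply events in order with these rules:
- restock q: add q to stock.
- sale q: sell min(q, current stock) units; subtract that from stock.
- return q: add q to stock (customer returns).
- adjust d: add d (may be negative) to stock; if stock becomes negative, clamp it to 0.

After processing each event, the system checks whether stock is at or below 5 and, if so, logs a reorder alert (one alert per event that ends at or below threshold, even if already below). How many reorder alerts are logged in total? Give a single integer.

Answer: 1

Derivation:
Processing events:
Start: stock = 54
  Event 1 (sale 21): sell min(21,54)=21. stock: 54 - 21 = 33. total_sold = 21
  Event 2 (sale 6): sell min(6,33)=6. stock: 33 - 6 = 27. total_sold = 27
  Event 3 (sale 15): sell min(15,27)=15. stock: 27 - 15 = 12. total_sold = 42
  Event 4 (adjust +0): 12 + 0 = 12
  Event 5 (sale 22): sell min(22,12)=12. stock: 12 - 12 = 0. total_sold = 54
  Event 6 (restock 34): 0 + 34 = 34
  Event 7 (sale 14): sell min(14,34)=14. stock: 34 - 14 = 20. total_sold = 68
  Event 8 (restock 33): 20 + 33 = 53
  Event 9 (sale 20): sell min(20,53)=20. stock: 53 - 20 = 33. total_sold = 88
  Event 10 (restock 5): 33 + 5 = 38
  Event 11 (sale 13): sell min(13,38)=13. stock: 38 - 13 = 25. total_sold = 101
Final: stock = 25, total_sold = 101

Checking against threshold 5:
  After event 1: stock=33 > 5
  After event 2: stock=27 > 5
  After event 3: stock=12 > 5
  After event 4: stock=12 > 5
  After event 5: stock=0 <= 5 -> ALERT
  After event 6: stock=34 > 5
  After event 7: stock=20 > 5
  After event 8: stock=53 > 5
  After event 9: stock=33 > 5
  After event 10: stock=38 > 5
  After event 11: stock=25 > 5
Alert events: [5]. Count = 1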